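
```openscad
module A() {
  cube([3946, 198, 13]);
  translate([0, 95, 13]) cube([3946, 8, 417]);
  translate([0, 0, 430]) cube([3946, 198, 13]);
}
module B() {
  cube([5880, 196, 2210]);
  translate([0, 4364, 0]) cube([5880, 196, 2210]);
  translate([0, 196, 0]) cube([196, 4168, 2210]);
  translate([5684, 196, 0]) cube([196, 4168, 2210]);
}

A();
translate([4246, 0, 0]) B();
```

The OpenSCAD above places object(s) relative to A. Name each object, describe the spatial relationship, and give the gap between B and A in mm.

The house frame's nearest face is 300 mm from the I-beam's +x face.

A is an I-beam. B is a house frame. The house frame is on the floor beside the I-beam on its +x side. The gap between the house frame and the I-beam is 300 mm.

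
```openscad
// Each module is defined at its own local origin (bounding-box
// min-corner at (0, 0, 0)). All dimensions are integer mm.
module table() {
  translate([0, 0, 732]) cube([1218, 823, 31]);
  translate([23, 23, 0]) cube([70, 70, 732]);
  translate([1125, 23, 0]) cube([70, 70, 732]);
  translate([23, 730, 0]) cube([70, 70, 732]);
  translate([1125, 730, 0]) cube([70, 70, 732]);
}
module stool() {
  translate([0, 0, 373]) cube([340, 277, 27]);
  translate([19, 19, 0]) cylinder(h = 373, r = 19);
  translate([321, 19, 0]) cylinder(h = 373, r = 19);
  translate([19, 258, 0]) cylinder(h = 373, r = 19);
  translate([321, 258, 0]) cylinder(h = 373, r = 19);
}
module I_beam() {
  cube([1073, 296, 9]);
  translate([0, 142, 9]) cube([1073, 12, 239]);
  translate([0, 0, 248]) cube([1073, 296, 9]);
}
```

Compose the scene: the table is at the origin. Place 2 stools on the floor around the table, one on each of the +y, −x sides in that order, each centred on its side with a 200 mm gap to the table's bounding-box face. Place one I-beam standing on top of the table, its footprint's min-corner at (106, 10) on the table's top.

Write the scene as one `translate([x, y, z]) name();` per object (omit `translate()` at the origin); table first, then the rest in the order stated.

table();
translate([439, 1023, 0]) stool();
translate([-540, 273, 0]) stool();
translate([106, 10, 763]) I_beam();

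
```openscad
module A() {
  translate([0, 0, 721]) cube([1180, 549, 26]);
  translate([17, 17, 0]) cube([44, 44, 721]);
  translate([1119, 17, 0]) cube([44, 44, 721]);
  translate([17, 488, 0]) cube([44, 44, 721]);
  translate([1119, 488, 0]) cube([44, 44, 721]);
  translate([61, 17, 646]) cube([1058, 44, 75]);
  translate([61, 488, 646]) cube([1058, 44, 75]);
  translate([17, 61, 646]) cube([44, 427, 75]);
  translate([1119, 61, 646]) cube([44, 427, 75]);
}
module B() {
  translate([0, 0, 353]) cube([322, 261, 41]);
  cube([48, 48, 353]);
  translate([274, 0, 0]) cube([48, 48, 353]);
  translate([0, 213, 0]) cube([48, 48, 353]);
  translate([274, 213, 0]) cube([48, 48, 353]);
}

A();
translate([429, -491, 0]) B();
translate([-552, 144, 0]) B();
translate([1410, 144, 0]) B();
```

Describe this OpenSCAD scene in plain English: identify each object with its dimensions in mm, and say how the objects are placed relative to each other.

A is a table with a 1180×549 mm rectangular top, 26 mm thick, top surface at z = 747 mm, supported by four 44×44 mm square legs, each inset 17 mm from the nearest pair of top edges, running from the floor. Four apron rails, 44 mm thick and 75 mm tall, run between adjacent legs with their top edges flush with the underside of the top and their outer faces flush with the legs' outer faces.

B is a four-legged stool. The seat is a 322×261×41 mm slab whose top surface is at z = 394 mm; four square legs, each 48×48 mm in cross-section, run from the floor (z = 0) to the underside of the seat, each flush with a corner of the seat.

Three stools sit around the table at the −y, −x, +x sides.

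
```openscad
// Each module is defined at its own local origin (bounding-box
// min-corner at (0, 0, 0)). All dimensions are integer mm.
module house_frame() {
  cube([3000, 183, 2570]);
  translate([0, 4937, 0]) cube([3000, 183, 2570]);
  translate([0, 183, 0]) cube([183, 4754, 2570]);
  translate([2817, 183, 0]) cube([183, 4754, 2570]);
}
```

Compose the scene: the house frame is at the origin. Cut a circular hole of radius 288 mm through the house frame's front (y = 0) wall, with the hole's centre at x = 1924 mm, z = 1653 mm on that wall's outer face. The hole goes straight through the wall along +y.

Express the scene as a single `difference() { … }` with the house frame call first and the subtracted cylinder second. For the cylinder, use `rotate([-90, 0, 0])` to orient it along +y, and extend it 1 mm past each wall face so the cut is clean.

difference() {
  house_frame();
  translate([1924, -1, 1653]) rotate([-90, 0, 0]) cylinder(h = 185, r = 288);
}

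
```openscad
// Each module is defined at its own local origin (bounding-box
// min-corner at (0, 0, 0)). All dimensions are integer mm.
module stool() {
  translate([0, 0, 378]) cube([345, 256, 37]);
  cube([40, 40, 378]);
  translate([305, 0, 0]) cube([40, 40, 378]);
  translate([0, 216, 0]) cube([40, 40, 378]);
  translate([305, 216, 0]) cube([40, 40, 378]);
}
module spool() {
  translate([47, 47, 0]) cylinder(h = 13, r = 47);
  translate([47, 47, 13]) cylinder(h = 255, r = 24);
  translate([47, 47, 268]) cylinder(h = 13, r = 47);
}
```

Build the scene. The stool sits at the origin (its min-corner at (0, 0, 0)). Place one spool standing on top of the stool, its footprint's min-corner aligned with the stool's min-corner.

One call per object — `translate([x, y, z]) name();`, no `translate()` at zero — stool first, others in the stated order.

stool();
translate([0, 0, 415]) spool();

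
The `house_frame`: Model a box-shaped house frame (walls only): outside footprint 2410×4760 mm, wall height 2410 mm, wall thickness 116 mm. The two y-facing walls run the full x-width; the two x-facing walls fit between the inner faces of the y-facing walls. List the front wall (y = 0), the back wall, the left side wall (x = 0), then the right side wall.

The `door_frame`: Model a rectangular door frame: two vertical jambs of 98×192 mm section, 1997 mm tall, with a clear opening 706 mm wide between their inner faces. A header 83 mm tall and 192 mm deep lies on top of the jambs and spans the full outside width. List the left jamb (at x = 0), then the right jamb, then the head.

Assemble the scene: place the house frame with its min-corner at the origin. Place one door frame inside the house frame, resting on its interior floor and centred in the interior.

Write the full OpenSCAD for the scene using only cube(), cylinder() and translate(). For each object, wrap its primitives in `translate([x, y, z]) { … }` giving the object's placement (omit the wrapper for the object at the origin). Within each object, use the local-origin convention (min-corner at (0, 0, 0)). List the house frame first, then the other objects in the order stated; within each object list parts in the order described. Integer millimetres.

cube([2410, 116, 2410]);
translate([0, 4644, 0]) cube([2410, 116, 2410]);
translate([0, 116, 0]) cube([116, 4528, 2410]);
translate([2294, 116, 0]) cube([116, 4528, 2410]);
translate([754, 2284, 0]) {
  cube([98, 192, 1997]);
  translate([804, 0, 0]) cube([98, 192, 1997]);
  translate([0, 0, 1997]) cube([902, 192, 83]);
}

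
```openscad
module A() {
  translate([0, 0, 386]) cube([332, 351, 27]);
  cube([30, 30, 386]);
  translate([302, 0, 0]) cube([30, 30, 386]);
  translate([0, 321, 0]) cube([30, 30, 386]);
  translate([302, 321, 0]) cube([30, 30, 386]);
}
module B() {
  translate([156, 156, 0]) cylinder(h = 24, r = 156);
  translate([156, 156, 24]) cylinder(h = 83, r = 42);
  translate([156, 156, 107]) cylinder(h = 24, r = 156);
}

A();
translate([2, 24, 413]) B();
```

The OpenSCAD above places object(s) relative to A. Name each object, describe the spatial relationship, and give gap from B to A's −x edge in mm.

A is a stool. B is a spool. The spool is on top of the stool. The gap from the spool to the stool's −x edge is 2 mm.

The spool's min-x is at 2; the stool's min-x is 0; gap = 2 mm.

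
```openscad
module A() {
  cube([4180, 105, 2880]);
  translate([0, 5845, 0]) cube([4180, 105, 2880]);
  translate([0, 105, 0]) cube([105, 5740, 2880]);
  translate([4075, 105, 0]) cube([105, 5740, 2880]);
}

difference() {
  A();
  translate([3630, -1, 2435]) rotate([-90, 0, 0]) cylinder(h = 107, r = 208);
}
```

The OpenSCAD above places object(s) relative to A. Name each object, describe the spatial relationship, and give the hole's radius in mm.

The subtracted cylinder has r = 208 mm.

A is a house frame. The house frame has a circular hole through its front wall. The hole's radius is 208 mm.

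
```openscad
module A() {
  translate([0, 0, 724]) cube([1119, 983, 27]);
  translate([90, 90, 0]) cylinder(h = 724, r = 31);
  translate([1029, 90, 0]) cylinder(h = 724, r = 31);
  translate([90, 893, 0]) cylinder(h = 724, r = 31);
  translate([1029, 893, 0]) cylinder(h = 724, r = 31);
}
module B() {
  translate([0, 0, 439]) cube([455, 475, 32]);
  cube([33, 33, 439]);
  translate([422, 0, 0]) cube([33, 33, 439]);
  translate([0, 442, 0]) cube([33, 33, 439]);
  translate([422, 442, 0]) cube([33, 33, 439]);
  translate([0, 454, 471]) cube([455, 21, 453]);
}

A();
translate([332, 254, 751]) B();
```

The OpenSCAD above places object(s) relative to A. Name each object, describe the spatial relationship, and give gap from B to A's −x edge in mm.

The chair's min-x is at 332; the table's min-x is 0; gap = 332 mm.

A is a table. B is a chair. The chair is on top of the table, centred. The gap from the chair to the table's −x edge is 332 mm.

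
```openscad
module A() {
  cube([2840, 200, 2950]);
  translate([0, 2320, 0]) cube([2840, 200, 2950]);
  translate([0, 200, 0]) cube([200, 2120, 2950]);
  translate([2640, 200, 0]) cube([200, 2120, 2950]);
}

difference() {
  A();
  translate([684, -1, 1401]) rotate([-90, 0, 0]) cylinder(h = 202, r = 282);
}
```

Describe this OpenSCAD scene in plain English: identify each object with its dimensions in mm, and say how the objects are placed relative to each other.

A is the wall frame of a small rectangular building: four walls, each 2950 mm tall and 200 mm thick, enclosing a footprint 2840 mm (x) by 2520 mm (y) outside-to-outside, with no floor or roof. The front and back walls (the −y and +y sides) span the full width; the two side walls fit between them.

The house frame has a circular hole of radius 282 mm through its front wall, centred at (x = 684, z = 1401).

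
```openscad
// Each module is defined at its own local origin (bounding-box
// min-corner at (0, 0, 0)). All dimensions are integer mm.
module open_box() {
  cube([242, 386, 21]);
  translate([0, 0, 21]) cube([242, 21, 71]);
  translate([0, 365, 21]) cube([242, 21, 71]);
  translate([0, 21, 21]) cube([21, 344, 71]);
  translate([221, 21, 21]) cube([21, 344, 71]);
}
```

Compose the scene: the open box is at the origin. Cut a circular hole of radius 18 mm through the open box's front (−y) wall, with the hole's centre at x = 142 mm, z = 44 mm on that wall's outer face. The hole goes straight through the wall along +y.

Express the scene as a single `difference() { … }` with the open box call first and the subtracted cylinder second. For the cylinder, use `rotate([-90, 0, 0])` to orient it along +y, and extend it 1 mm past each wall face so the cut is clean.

difference() {
  open_box();
  translate([142, -1, 44]) rotate([-90, 0, 0]) cylinder(h = 23, r = 18);
}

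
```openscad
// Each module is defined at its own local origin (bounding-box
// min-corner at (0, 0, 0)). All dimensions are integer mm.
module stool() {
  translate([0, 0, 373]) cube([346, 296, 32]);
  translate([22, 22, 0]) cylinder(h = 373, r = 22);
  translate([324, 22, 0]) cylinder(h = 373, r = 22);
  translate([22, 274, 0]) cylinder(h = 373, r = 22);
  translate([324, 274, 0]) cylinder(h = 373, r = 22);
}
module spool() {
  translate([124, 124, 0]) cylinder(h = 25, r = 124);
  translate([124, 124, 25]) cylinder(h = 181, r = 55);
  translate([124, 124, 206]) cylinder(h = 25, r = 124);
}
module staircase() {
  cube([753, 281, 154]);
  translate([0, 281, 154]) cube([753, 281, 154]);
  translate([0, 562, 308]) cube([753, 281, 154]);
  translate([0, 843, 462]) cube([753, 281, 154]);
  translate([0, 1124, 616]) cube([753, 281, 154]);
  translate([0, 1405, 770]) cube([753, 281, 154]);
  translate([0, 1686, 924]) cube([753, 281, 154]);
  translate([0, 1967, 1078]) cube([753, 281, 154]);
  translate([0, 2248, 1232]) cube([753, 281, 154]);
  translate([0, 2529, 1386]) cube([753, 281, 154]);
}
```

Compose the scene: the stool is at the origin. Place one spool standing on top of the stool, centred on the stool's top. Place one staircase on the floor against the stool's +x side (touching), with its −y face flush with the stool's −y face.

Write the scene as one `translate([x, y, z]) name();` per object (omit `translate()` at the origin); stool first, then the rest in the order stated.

stool();
translate([49, 24, 405]) spool();
translate([346, 0, 0]) staircase();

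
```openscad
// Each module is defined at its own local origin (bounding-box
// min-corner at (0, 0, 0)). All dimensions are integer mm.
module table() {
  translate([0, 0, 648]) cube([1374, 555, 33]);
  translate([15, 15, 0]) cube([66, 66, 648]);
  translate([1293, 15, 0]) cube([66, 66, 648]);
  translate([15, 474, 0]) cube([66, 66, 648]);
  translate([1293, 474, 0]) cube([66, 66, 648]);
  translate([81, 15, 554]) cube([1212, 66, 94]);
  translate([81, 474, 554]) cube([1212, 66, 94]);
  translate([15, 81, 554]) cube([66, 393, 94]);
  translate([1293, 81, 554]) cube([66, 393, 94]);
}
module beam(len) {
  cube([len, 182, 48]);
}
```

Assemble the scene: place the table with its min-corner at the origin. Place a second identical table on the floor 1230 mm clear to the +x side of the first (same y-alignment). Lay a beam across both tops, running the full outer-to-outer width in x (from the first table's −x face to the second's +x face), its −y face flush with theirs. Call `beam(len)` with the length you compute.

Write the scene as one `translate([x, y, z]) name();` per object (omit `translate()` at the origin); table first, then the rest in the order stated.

table();
translate([2604, 0, 0]) table();
translate([0, 0, 681]) beam(3978);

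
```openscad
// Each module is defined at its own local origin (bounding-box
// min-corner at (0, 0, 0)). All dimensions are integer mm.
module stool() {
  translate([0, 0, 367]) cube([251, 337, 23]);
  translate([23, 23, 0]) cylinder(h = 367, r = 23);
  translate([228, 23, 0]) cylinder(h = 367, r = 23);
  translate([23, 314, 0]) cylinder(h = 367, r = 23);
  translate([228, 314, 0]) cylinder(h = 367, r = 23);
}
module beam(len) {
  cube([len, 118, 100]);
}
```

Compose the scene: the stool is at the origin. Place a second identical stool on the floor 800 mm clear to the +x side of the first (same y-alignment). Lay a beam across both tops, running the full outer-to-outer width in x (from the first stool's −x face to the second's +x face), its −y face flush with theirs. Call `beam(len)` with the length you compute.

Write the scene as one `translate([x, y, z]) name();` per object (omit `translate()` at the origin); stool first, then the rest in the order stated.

stool();
translate([1051, 0, 0]) stool();
translate([0, 0, 390]) beam(1302);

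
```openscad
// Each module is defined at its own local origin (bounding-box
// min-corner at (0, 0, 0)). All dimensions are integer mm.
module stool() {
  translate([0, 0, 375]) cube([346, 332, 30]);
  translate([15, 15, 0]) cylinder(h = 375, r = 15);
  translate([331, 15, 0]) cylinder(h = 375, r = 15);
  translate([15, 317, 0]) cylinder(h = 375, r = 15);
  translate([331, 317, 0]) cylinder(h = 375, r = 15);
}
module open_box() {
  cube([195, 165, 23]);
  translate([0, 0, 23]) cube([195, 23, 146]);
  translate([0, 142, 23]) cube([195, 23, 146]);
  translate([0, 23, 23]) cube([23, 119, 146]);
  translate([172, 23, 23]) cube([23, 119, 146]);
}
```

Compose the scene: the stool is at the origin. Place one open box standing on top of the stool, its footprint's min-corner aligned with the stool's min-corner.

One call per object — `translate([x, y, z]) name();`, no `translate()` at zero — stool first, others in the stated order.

stool();
translate([0, 0, 405]) open_box();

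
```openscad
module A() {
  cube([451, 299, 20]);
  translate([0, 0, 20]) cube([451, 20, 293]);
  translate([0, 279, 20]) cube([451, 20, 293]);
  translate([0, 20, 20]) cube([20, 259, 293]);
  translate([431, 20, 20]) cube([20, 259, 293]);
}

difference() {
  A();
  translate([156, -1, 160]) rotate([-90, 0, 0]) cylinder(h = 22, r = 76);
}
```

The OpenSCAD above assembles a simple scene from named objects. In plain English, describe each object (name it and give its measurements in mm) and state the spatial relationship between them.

A is an open-topped rectangular box: outside dimensions 451×299×313 mm, with a uniform wall and base thickness of 20 mm. The base is a full 451×299 slab on the floor; four walls sit on top of the base. The front and back walls (the −y and +y sides) span the full width; the two side walls fit between them.

The open box has a circular hole of radius 76 mm through its front wall, centred at (x = 156, z = 160).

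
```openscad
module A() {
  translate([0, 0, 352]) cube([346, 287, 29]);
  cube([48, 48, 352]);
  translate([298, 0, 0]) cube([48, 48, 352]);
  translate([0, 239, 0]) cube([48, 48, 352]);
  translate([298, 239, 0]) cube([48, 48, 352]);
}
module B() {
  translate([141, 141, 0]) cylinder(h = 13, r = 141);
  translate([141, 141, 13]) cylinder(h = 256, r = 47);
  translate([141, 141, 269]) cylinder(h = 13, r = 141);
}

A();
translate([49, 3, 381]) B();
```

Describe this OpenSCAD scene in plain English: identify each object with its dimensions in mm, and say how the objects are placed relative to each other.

A is a simple wooden stool: a rectangular seat 346 mm (x) by 287 mm (y), 29 mm thick, top face at z = 381 mm, on four square legs, each 48×48 mm in cross-section. The legs rest on z = 0, each flush with a corner of the seat.

B is a spool: two coaxial disc flanges of radius 141 mm and thickness 13 mm, joined by a core cylinder of radius 47 mm and height 256 mm. The lower flange rests on z = 0 and the three cylinders share a vertical axis.

The spool is on top of the stool.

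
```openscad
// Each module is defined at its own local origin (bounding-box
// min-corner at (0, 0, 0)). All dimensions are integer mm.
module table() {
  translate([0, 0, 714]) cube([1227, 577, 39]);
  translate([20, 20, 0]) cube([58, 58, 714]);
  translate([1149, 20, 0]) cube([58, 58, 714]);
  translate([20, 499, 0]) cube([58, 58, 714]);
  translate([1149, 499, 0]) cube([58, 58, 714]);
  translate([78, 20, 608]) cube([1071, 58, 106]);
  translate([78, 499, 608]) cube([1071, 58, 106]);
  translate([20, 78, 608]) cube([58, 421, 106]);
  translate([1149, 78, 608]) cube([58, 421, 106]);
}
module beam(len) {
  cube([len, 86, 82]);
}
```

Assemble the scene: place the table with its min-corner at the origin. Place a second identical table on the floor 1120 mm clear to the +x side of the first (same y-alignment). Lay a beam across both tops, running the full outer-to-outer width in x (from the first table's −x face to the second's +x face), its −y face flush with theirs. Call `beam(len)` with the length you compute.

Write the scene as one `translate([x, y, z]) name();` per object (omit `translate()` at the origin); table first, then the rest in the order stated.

table();
translate([2347, 0, 0]) table();
translate([0, 0, 753]) beam(3574);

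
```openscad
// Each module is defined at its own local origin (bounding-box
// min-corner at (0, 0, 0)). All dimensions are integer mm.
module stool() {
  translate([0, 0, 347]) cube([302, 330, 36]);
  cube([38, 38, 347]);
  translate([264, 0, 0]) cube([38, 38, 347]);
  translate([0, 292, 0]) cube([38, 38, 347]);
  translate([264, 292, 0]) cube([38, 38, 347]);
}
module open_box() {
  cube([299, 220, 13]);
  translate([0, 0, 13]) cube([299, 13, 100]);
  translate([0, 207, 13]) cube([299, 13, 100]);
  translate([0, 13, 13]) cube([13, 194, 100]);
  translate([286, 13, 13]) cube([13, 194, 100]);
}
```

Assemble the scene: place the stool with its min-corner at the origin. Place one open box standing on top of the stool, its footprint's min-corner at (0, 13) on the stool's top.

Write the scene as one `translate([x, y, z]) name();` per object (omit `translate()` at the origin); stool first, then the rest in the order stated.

stool();
translate([0, 13, 383]) open_box();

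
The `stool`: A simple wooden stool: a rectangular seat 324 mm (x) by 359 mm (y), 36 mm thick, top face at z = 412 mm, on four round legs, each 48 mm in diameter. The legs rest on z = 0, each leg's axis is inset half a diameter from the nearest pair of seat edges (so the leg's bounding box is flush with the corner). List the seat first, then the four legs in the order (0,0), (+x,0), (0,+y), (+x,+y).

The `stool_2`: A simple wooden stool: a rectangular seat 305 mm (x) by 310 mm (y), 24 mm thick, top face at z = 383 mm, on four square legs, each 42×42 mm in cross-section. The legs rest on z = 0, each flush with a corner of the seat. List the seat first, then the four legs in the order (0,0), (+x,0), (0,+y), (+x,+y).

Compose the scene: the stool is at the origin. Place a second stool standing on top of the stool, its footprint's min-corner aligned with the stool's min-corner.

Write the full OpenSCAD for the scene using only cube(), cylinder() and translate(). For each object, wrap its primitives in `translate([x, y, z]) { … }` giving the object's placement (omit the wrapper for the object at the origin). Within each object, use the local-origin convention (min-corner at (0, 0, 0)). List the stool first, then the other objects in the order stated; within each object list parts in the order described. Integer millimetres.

translate([0, 0, 376]) cube([324, 359, 36]);
translate([24, 24, 0]) cylinder(h = 376, r = 24);
translate([300, 24, 0]) cylinder(h = 376, r = 24);
translate([24, 335, 0]) cylinder(h = 376, r = 24);
translate([300, 335, 0]) cylinder(h = 376, r = 24);
translate([0, 0, 412]) {
  translate([0, 0, 359]) cube([305, 310, 24]);
  cube([42, 42, 359]);
  translate([263, 0, 0]) cube([42, 42, 359]);
  translate([0, 268, 0]) cube([42, 42, 359]);
  translate([263, 268, 0]) cube([42, 42, 359]);
}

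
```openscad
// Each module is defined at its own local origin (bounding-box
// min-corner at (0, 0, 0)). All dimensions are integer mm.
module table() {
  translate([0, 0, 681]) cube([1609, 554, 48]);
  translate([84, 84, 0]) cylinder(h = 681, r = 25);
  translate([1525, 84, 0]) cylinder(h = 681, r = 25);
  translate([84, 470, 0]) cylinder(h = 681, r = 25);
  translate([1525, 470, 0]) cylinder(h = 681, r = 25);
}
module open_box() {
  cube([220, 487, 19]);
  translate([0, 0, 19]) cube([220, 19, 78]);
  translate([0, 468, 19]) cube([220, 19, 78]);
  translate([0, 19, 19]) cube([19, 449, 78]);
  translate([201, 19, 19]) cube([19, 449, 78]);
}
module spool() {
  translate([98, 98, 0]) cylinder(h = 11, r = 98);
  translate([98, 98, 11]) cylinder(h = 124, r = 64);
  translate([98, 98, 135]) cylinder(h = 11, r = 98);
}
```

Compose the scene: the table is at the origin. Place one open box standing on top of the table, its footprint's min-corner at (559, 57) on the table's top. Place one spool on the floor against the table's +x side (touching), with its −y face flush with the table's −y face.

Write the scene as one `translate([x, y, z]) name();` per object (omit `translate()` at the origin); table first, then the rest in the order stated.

table();
translate([559, 57, 729]) open_box();
translate([1609, 0, 0]) spool();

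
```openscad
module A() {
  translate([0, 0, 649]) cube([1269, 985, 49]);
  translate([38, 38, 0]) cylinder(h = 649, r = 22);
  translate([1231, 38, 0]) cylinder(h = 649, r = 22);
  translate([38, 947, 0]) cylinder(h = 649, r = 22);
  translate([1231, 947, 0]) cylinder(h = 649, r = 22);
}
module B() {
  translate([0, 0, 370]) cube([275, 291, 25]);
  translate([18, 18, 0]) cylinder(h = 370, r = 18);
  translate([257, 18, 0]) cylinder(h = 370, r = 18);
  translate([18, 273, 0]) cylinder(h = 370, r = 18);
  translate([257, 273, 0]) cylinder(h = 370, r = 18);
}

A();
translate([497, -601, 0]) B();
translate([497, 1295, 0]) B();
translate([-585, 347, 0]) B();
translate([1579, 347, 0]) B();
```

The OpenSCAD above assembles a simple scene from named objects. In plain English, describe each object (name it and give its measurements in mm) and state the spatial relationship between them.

A is a rectangular dining table. The top is 1269×985×49 mm with its upper surface at z = 698 mm. It stands on four round legs of 44 mm diameter, each leg's bounding box inset 16 mm from the nearest pair of top edges, running from the floor to the underside of the top.

B is a simple wooden stool: a rectangular seat 275 mm (x) by 291 mm (y), 25 mm thick, top face at z = 395 mm, on four round legs, each 36 mm in diameter. The legs rest on z = 0, each leg's axis is inset half a diameter from the nearest pair of seat edges (so the leg's bounding box is flush with the corner).

Four stools sit around the table at the −y, +y, −x, +x sides.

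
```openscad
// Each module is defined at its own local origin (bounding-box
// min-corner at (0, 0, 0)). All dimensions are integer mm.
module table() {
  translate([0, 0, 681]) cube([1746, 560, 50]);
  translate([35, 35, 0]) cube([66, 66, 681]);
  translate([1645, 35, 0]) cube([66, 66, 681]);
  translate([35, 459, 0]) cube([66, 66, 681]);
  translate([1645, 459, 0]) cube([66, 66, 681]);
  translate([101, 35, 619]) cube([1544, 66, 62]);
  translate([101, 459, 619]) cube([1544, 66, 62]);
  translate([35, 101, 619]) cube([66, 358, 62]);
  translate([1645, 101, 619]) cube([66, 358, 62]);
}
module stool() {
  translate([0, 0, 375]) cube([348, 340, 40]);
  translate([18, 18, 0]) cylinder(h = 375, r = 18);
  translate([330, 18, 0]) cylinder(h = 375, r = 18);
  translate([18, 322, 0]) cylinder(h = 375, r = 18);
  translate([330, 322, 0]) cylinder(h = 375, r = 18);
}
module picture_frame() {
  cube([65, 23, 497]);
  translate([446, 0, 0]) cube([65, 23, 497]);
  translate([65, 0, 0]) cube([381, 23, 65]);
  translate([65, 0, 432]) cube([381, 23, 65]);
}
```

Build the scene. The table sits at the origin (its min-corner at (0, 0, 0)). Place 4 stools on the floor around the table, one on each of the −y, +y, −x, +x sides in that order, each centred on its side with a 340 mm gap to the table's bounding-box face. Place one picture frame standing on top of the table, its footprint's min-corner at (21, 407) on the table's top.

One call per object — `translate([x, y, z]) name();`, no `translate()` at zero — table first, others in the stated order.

table();
translate([699, -680, 0]) stool();
translate([699, 900, 0]) stool();
translate([-688, 110, 0]) stool();
translate([2086, 110, 0]) stool();
translate([21, 407, 731]) picture_frame();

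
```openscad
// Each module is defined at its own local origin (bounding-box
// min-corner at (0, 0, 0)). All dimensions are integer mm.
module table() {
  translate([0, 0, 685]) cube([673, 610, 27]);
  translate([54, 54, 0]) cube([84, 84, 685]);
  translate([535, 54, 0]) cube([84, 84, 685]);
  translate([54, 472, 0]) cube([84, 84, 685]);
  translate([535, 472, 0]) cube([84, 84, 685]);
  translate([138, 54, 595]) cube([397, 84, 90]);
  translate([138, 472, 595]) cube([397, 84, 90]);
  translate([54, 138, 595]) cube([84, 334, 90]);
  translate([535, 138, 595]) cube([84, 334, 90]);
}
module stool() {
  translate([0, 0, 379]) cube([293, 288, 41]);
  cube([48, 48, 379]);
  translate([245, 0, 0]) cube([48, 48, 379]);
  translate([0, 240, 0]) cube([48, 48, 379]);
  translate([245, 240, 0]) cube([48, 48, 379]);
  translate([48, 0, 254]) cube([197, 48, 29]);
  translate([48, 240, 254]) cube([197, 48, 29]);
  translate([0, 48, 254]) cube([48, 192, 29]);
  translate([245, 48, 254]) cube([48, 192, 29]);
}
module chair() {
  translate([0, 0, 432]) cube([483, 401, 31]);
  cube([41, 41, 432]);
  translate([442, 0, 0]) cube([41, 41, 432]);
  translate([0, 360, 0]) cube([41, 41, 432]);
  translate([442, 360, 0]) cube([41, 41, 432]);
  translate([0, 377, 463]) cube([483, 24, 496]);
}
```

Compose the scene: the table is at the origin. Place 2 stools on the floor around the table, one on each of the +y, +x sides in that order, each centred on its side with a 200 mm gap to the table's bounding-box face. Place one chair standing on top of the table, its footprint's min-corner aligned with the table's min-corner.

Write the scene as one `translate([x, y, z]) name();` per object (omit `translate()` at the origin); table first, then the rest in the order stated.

table();
translate([190, 810, 0]) stool();
translate([873, 161, 0]) stool();
translate([0, 0, 712]) chair();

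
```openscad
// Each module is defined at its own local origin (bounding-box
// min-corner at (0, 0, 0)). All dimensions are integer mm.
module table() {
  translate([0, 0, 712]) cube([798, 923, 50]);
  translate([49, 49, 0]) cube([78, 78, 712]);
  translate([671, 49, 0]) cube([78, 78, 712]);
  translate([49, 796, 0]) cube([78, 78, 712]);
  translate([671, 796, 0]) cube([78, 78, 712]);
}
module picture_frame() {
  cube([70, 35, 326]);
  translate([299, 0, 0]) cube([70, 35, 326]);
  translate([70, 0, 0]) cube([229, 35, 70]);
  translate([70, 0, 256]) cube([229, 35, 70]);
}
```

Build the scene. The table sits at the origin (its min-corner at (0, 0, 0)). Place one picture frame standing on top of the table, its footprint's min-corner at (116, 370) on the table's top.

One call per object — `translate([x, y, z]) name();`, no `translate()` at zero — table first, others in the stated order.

table();
translate([116, 370, 762]) picture_frame();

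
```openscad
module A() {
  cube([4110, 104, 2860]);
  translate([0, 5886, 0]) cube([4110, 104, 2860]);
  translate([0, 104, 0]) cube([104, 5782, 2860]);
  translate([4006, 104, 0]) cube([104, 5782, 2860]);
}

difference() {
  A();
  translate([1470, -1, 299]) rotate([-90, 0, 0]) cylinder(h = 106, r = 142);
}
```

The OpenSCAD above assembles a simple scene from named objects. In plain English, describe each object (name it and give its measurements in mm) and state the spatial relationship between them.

A is the wall frame of a small rectangular building: four walls, each 2860 mm tall and 104 mm thick, enclosing a footprint 4110 mm (x) by 5990 mm (y) outside-to-outside, with no floor or roof. The front and back walls (the −y and +y sides) span the full width; the two side walls fit between them.

The house frame has a circular hole of radius 142 mm through its front wall, centred at (x = 1470, z = 299).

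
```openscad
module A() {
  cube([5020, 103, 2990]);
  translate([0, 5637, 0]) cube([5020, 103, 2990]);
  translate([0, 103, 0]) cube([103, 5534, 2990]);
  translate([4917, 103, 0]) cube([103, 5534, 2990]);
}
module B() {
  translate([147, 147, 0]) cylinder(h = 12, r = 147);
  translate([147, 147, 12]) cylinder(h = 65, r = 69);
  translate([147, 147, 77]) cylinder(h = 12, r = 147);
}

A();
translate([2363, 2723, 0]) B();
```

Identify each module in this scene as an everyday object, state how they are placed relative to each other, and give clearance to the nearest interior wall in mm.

Clearances: x = 2260, y = 2620; minimum 2260 mm.

A is a house frame. B is a spool. The spool sits inside the house frame, centred. The clearance to the nearest interior wall is 2260 mm.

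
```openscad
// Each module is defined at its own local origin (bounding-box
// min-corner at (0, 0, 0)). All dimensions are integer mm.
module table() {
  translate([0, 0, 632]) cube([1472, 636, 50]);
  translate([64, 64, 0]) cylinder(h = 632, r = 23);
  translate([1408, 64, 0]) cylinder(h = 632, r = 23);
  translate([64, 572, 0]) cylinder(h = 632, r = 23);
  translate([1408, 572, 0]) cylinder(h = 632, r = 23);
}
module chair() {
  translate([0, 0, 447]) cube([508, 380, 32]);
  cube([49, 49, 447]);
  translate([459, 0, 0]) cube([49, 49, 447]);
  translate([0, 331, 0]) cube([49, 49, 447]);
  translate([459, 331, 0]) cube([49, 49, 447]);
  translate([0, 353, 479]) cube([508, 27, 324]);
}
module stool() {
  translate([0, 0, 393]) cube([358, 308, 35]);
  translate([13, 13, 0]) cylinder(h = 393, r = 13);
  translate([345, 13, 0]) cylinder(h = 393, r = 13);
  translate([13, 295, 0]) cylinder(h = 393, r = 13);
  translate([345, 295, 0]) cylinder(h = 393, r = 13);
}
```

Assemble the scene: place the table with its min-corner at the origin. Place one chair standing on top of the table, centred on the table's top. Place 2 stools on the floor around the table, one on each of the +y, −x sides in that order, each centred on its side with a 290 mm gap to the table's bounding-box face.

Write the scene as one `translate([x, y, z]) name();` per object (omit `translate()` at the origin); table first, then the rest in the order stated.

table();
translate([482, 128, 682]) chair();
translate([557, 926, 0]) stool();
translate([-648, 164, 0]) stool();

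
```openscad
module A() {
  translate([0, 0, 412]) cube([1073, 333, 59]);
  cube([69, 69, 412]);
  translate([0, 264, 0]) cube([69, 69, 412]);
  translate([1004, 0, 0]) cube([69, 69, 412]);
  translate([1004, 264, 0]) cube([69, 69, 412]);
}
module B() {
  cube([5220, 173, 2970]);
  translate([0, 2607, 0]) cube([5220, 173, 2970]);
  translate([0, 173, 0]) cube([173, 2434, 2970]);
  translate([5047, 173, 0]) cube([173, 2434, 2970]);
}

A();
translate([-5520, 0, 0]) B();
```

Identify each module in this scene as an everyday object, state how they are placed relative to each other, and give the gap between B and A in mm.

The house frame's nearest face is 300 mm from the bench's −x face.

A is a bench. B is a house frame. The house frame is on the floor beside the bench on its −x side. The gap between the house frame and the bench is 300 mm.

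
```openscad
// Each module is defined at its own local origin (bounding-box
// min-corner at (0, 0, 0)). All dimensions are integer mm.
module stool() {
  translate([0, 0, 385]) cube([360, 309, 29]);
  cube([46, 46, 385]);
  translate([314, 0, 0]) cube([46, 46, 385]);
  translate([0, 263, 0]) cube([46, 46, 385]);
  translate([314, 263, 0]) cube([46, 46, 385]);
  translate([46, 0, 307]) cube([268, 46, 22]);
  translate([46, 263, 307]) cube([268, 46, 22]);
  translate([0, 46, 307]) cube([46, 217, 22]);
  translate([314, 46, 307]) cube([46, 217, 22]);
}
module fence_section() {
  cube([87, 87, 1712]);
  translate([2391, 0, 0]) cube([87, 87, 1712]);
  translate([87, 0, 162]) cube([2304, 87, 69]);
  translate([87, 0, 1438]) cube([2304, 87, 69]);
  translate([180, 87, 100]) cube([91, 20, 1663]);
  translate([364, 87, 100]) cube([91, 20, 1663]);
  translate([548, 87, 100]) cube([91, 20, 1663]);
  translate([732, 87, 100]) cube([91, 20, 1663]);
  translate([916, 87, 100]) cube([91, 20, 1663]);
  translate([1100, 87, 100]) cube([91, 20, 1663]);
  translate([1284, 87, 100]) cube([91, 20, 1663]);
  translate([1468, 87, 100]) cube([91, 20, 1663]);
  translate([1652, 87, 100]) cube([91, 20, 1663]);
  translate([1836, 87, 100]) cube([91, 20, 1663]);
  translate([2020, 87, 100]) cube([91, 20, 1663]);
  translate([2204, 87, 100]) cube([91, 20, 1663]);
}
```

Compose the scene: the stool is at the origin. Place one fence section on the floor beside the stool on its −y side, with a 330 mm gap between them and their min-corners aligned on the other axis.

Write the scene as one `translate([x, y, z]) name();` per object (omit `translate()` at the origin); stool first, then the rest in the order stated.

stool();
translate([0, -437, 0]) fence_section();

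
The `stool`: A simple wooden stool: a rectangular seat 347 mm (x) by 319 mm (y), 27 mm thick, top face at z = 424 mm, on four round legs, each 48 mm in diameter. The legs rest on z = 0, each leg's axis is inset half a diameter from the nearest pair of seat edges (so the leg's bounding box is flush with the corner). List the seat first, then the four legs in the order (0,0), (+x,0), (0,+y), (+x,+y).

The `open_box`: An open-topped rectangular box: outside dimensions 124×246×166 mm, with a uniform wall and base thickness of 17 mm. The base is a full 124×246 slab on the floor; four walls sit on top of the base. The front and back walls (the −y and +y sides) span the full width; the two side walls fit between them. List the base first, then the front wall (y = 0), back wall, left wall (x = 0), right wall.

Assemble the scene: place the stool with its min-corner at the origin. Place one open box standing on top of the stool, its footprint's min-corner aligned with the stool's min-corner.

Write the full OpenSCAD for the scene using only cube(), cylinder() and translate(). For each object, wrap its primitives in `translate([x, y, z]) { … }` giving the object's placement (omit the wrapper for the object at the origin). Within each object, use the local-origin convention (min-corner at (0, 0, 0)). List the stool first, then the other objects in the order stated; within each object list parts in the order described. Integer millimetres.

translate([0, 0, 397]) cube([347, 319, 27]);
translate([24, 24, 0]) cylinder(h = 397, r = 24);
translate([323, 24, 0]) cylinder(h = 397, r = 24);
translate([24, 295, 0]) cylinder(h = 397, r = 24);
translate([323, 295, 0]) cylinder(h = 397, r = 24);
translate([0, 0, 424]) {
  cube([124, 246, 17]);
  translate([0, 0, 17]) cube([124, 17, 149]);
  translate([0, 229, 17]) cube([124, 17, 149]);
  translate([0, 17, 17]) cube([17, 212, 149]);
  translate([107, 17, 17]) cube([17, 212, 149]);
}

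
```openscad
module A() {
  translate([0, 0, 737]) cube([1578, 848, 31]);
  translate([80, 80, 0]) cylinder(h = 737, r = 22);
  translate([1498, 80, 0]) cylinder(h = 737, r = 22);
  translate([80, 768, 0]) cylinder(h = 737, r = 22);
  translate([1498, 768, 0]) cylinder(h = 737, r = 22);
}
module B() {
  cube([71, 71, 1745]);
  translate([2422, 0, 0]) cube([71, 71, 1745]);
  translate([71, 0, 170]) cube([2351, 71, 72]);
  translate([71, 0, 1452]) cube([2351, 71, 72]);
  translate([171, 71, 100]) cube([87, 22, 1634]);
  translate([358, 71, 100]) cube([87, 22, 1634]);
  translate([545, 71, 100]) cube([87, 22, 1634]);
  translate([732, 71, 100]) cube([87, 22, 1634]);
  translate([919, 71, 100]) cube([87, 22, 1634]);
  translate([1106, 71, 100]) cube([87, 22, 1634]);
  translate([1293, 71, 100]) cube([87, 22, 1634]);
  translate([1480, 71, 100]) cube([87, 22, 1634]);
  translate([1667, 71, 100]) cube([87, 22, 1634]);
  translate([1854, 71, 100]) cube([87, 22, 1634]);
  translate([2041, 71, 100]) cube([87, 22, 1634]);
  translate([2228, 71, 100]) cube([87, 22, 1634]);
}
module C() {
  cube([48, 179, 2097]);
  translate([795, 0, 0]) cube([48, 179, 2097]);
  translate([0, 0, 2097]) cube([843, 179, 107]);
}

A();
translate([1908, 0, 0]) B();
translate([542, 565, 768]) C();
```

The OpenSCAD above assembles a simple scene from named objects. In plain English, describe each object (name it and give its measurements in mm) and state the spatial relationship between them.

A is a table with a 1578×848 mm rectangular top, 31 mm thick, top surface at z = 768 mm, supported by four round legs of 44 mm diameter, each leg's bounding box inset 58 mm from the nearest pair of top edges, running from the floor.

B is a fence section. Two 71×71 mm posts, 1745 mm tall, stand on the floor with a clear span of 2351 mm between their inner faces. Two horizontal rails of 71×72 mm section span the gap between the posts with their undersides at z = 170 mm and z = 1452 mm, flush with the posts' −y face. 12 pickets, each 87 mm wide, 22 mm thick and 1634 mm tall, are fixed to the +y face of the rails with their bottoms at z = 100 mm, evenly spaced across the span with equal gaps (rounded down to the nearest mm) at the −x end and between each pair — any rounding remainder accumulates at the +x end.

C is a rectangular door frame: two vertical jambs of 48×179 mm section, 2097 mm tall, with a clear opening 747 mm wide between their inner faces. A header 107 mm tall and 179 mm deep lies on top of the jambs and spans the full outside width.

The fence section is on the floor beside the table on its +x side. The door frame is on top of the table.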